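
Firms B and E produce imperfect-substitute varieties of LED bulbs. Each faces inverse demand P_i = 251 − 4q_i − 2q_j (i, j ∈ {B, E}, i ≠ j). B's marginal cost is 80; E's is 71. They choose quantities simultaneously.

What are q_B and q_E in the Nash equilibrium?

16.8, 18.3

Firm B's profit: π = q_B(251 − 4q_B − 2q_E) − 80q_B.
∂π/∂q_B = 171 − 8q_B − 2q_E = 0 ⇒ q_B = 21.375 − 0.25q_E.
Similarly q_E = 22.5 − 0.25q_B.
Substituting the second reaction function into the first: q_B = 21.375 − 0.25(22.5 − 0.25q_B), which gives 0.9375q_B = 15.75 ⇒ q_B = 16.8.
Then q_E = 22.5 − 0.25·16.8 = 18.3.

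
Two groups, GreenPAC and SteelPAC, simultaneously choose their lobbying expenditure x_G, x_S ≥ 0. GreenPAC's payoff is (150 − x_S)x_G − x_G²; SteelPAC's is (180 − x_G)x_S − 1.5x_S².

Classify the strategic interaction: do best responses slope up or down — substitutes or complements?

Expanding GreenPAC's payoff: 150x_G − x_Sx_G − x_G².
∂π/∂x_G = 150 − x_S − 2x_G = 0, so x_G = 75 − 0.5x_S.
The best-response slope dx_G/dx_S = −0.5 < 0: the reaction function is downward-sloping, so the choices are strategic substitutes.

strategic substitutes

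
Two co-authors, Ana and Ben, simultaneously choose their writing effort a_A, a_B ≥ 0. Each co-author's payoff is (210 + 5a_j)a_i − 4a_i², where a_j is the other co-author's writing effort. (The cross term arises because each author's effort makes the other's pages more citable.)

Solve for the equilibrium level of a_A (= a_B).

70

Ana's payoff is (210 + 5a_B)a_A − 4a_A².
∂π/∂a_A = 210 + 5a_B − 8a_A = 0, so a_A = 26.25 + 0.625a_B.
The game is symmetric, so in equilibrium a_B = a_A: the reaction function gives 0.375a_A = 26.25, hence a_A = 70.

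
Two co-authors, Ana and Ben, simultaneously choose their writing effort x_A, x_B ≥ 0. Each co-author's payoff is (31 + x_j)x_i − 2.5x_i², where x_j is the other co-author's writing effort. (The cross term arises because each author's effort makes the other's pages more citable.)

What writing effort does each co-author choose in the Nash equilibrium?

Ana's payoff is (31 + x_B)x_A − 2.5x_A².
∂π/∂x_A = 31 + x_B − 5x_A = 0, so x_A = 6.2 + 0.2x_B.
The game is symmetric, so in equilibrium x_B = x_A: the reaction function gives 0.8x_A = 6.2, hence x_A = 7.75.

7.75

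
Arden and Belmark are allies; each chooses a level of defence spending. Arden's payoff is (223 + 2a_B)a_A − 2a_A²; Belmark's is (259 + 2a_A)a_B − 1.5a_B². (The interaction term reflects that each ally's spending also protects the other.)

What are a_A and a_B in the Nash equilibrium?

Expanding Arden's payoff: 223a_A + 2a_Ba_A − 2a_A².
∂π/∂a_A = 223 + 2a_B − 4a_A = 0, so a_A = 55.75 + 0.5a_B.
Likewise for Belmark: a_B = 259/3 + (2/3)a_A.
Substituting the second reaction function into the first: a_A = 55.75 + 0.5(259/3 + (2/3)a_A), which gives (2/3)a_A = 1187/12 ⇒ a_A = 148.375.
Then a_B = 259/3 + (2/3)·148.375 = 185.25.

148.375, 185.25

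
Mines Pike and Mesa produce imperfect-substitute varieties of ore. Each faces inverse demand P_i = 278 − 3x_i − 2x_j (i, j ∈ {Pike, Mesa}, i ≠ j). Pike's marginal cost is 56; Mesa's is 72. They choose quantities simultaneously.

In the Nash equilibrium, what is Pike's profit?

2479.6875

Mine Pike's profit: π = x_{Pike}(278 − 3x_{Pike} − 2x_{Mesa}) − 56x_{Pike}.
∂π/∂x_{Pike} = 222 − 6x_{Pike} − 2x_{Mesa} = 0 ⇒ x_{Pike} = 37 − (1/3)x_{Mesa}.
Similarly x_{Mesa} = 103/3 − (1/3)x_{Pike}.
Solving the two reaction functions simultaneously: (1 − (−1/3)(−1/3))x_{Pike} = 37 − (1/3)·(103/3), so (8/9)x_{Pike} = 230/9 and x_{Pike} = 28.75.
Then x_{Mesa} = 103/3 − (1/3)·28.75 = 24.75.
P_{Pike} = 278 − 3·28.75 − 2·24.75 = 142.25.
Profit = (142.25 − 56)·28.75 = 2479.6875.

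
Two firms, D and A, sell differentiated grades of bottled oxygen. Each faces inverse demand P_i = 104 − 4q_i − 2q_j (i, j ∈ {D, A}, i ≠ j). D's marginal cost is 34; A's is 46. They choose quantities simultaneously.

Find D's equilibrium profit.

Firm D's profit: π = q_D(104 − 4q_D − 2q_A) − 34q_D.
∂π/∂q_D = 70 − 8q_D − 2q_A = 0 ⇒ q_D = 8.75 − 0.25q_A.
Similarly q_A = 7.25 − 0.25q_D.
Solving the two reaction functions simultaneously: (1 − (−0.25)(−0.25))q_D = 8.75 − 0.25·7.25, so 0.9375q_D = 6.9375 and q_D = 7.4.
Then q_A = 7.25 − 0.25·7.4 = 5.4.
P_D = 104 − 4·7.4 − 2·5.4 = 63.6.
Profit = (63.6 − 34)·7.4 = 219.04.

219.04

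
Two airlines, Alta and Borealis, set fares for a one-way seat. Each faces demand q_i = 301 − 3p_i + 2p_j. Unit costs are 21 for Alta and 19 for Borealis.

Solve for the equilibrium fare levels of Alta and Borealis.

90.625, 89.875

Alta's profit: π = (p_{Alta} − 21)(301 − 3p_{Alta} + 2p_{Borealis}).
∂π/∂p_{Alta} = 364 − 6p_{Alta} + 2p_{Borealis} = 0 ⇒ p_{Alta} = 182/3 + (1/3)p_{Borealis}.
Similarly p_{Borealis} = 179/3 + (1/3)p_{Alta}.
Substituting the second reaction function into the first: p_{Alta} = 182/3 + (1/3)(179/3 + (1/3)p_{Alta}), which gives (8/9)p_{Alta} = 725/9 ⇒ p_{Alta} = 90.625.
Then p_{Borealis} = 179/3 + (1/3)·90.625 = 89.875.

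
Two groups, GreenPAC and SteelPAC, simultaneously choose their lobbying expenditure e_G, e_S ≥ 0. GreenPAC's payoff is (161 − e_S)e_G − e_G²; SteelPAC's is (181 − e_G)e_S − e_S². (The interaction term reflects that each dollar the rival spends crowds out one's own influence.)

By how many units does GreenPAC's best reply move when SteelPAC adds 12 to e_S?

-6

Expanding GreenPAC's payoff: 161e_G − e_Se_G − e_G².
∂π/∂e_G = 161 − e_S − 2e_G = 0, so e_G = 80.5 − 0.5e_S.
The reaction-function slope is −0.5, so a 12-unit rise in e_S moves e_G by −0.5 × 12 = −6. GreenPAC's best response falls — the actions are strategic substitutes.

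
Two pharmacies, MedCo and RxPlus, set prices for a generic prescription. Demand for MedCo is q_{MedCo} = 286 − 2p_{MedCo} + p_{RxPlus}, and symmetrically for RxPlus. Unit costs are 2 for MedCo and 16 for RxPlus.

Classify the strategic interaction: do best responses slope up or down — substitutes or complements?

MedCo's profit: π = (p_{MedCo} − 2)(286 − 2p_{MedCo} + p_{RxPlus}).
∂π/∂p_{MedCo} = 290 − 4p_{MedCo} + p_{RxPlus} = 0 ⇒ p_{MedCo} = 72.5 + 0.25p_{RxPlus}.
The best-response slope dp_{MedCo}/dp_{RxPlus} = 0.25 > 0: the reaction function is upward-sloping, so the choices are strategic complements.

strategic complements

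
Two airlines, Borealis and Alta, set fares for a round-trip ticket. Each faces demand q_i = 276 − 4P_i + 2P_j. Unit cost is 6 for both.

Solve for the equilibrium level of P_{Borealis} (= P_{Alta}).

50

Borealis's profit: π = (P_{Borealis} − 6)(276 − 4P_{Borealis} + 2P_{Alta}).
∂π/∂P_{Borealis} = 300 − 8P_{Borealis} + 2P_{Alta} = 0 ⇒ P_{Borealis} = 37.5 + 0.25P_{Alta}.
The game is symmetric, so in equilibrium P_{Alta} = P_{Borealis}: the reaction function gives 0.75P_{Borealis} = 37.5, hence P_{Borealis} = 50.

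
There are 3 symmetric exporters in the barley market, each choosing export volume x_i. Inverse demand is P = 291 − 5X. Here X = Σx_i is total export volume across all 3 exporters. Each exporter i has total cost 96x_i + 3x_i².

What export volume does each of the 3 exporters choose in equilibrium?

A representative exporter's profit is π_i = x_i(291 − 5X) − 96x_i − 3x_i², with X = x_i + Σ_{j≠i} x_j.
First-order condition: 195 − 16x_i − 5Σ_{j≠i} x_j = 0.
In a symmetric equilibrium every exporter chooses the same x, so Σ_{j≠i} x_j = 2x. The condition becomes 195 − 26x = 0, giving x = 195/26 = 7.5.

7.5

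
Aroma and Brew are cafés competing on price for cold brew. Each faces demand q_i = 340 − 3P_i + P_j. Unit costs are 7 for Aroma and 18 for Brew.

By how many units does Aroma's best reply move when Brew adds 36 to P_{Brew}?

Aroma's profit: π = (P_{Aroma} − 7)(340 − 3P_{Aroma} + P_{Brew}).
∂π/∂P_{Aroma} = 361 − 6P_{Aroma} + P_{Brew} = 0 ⇒ P_{Aroma} = 361/6 + (1/6)P_{Brew}.
The reaction-function slope is 1/6, so a 36-unit rise in P_{Brew} moves P_{Aroma} by 1/6 × 36 = 6. Aroma's best response rises — the actions are strategic complements.

6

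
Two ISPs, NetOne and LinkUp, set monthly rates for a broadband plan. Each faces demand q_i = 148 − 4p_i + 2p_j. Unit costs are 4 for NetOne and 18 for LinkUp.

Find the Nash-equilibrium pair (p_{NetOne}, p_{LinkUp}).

NetOne's profit: π = (p_{NetOne} − 4)(148 − 4p_{NetOne} + 2p_{LinkUp}).
∂π/∂p_{NetOne} = 164 − 8p_{NetOne} + 2p_{LinkUp} = 0 ⇒ p_{NetOne} = 20.5 + 0.25p_{LinkUp}.
Similarly p_{LinkUp} = 27.5 + 0.25p_{NetOne}.
Substituting the second reaction function into the first: p_{NetOne} = 20.5 + 0.25(27.5 + 0.25p_{NetOne}), which gives 0.9375p_{NetOne} = 27.375 ⇒ p_{NetOne} = 29.2.
Then p_{LinkUp} = 27.5 + 0.25·29.2 = 34.8.

29.2, 34.8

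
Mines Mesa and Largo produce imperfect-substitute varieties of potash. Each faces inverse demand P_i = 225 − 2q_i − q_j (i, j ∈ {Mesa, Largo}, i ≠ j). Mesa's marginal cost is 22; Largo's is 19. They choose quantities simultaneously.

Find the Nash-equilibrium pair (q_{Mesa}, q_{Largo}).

Mine Mesa's profit: π = q_{Mesa}(225 − 2q_{Mesa} − q_{Largo}) − 22q_{Mesa}.
∂π/∂q_{Mesa} = 203 − 4q_{Mesa} − q_{Largo} = 0 ⇒ q_{Mesa} = 50.75 − 0.25q_{Largo}.
Similarly q_{Largo} = 51.5 − 0.25q_{Mesa}.
Solving the two reaction functions simultaneously: (1 − (−0.25)(−0.25))q_{Mesa} = 50.75 − 0.25·51.5, so 0.9375q_{Mesa} = 37.875 and q_{Mesa} = 40.4.
Then q_{Largo} = 51.5 − 0.25·40.4 = 41.4.

40.4, 41.4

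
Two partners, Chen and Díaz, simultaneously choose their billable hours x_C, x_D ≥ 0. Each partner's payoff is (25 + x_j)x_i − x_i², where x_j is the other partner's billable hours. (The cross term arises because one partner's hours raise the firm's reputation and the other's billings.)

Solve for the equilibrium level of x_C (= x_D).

Chen's payoff is (25 + x_D)x_C − x_C².
∂π/∂x_C = 25 + x_D − 2x_C = 0, so x_C = 12.5 + 0.5x_D.
By symmetry x_D = x_C; substituting into the reaction function, 0.5x_C = 12.5 and x_C = 25.

25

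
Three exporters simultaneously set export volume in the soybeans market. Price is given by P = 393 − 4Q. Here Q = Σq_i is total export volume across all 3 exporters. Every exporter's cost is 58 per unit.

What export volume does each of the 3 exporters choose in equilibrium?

20.9375

A representative exporter's profit is π_i = q_i(393 − 4Q) − 58q_i, with Q = q_i + Σ_{j≠i} q_j.
First-order condition: 335 − 8q_i − 4Σ_{j≠i} q_j = 0.
Imposing symmetry (q_j = q for all j) turns Σ_{j≠i} q_j into 2q, so 335 = 16q and q = 20.9375.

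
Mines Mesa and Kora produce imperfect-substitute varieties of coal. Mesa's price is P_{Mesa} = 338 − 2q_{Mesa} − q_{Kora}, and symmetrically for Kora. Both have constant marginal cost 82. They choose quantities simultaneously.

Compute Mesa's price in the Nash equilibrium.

Mine Mesa's profit: π = q_{Mesa}(338 − 2q_{Mesa} − q_{Kora}) − 82q_{Mesa}.
∂π/∂q_{Mesa} = 256 − 4q_{Mesa} − q_{Kora} = 0 ⇒ q_{Mesa} = 64 − 0.25q_{Kora}.
Setting q_{Mesa} = q_{Kora} in the reaction function: q_{Mesa} = 64 − 0.25q_{Mesa}, so q_{Mesa} = 64 / 1.25 = 51.2.
P_{Mesa} = 338 − 2·51.2 − 51.2 = 184.4.

184.4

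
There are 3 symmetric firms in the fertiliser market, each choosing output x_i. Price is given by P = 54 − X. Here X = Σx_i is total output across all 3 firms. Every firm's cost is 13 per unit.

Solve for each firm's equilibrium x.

10.25

A representative firm's profit is π_i = x_i(54 − X) − 13x_i, with X = x_i + Σ_{j≠i} x_j.
First-order condition: 41 − 2x_i − Σ_{j≠i} x_j = 0.
In a symmetric equilibrium every firm chooses the same x, so Σ_{j≠i} x_j = 2x. The condition becomes 41 − 4x = 0, giving x = 41/4 = 10.25.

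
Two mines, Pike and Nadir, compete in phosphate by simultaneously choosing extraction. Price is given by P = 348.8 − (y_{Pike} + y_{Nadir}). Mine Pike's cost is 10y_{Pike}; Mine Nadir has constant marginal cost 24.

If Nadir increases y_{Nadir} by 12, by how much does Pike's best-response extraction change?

Mine Pike's profit: π = y_{Pike}(348.8 − (y_{Pike} + y_{Nadir})) − 10y_{Pike}.
∂π/∂y_{Pike} = 338.8 − 2y_{Pike} − y_{Nadir} = 0, so y_{Pike} = 169.4 − 0.5y_{Nadir}.
The reaction-function slope is −0.5, so a 12-unit rise in y_{Nadir} moves y_{Pike} by −0.5 × 12 = −6. Pike's best response falls — the actions are strategic substitutes.

-6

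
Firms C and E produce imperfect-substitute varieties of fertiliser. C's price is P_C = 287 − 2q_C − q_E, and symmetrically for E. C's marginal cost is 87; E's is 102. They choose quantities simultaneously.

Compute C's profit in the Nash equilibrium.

Firm C's profit: π = q_C(287 − 2q_C − q_E) − 87q_C.
∂π/∂q_C = 200 − 4q_C − q_E = 0 ⇒ q_C = 50 − 0.25q_E.
Similarly q_E = 46.25 − 0.25q_C.
Substituting the second reaction function into the first: q_C = 50 − 0.25(46.25 − 0.25q_C), which gives 0.9375q_C = 38.4375 ⇒ q_C = 41.
Then q_E = 46.25 − 0.25·41 = 36.
P_C = 287 − 2·41 − 36 = 169.
Profit = (169 − 87)·41 = 3362.

3362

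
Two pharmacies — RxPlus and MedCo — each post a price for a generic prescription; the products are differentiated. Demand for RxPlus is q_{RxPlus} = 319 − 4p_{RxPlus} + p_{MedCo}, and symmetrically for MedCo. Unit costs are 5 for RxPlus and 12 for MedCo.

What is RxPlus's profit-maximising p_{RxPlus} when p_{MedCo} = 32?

46.375

RxPlus's profit: π = (p_{RxPlus} − 5)(319 − 4p_{RxPlus} + p_{MedCo}).
∂π/∂p_{RxPlus} = 339 − 8p_{RxPlus} + p_{MedCo} = 0 ⇒ p_{RxPlus} = 42.375 + 0.125p_{MedCo}.
At p_{MedCo} = 32: p_{RxPlus} = 42.375 + 0.125·32 = 46.375.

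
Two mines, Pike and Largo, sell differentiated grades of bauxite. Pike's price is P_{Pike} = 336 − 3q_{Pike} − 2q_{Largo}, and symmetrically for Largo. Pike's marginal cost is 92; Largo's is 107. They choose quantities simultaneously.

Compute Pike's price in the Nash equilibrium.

186.3125

Mine Pike's profit: π = q_{Pike}(336 − 3q_{Pike} − 2q_{Largo}) − 92q_{Pike}.
∂π/∂q_{Pike} = 244 − 6q_{Pike} − 2q_{Largo} = 0 ⇒ q_{Pike} = 122/3 − (1/3)q_{Largo}.
Similarly q_{Largo} = 229/6 − (1/3)q_{Pike}.
Plugging q_{Largo} into Pike's best response: q_{Pike} = 122/3 − (1/3)(229/6 − (1/3)q_{Pike}) ⇒ (8/9)q_{Pike} = 503/18, so q_{Pike} = 31.4375.
Then q_{Largo} = 229/6 − (1/3)·31.4375 = 27.6875.
P_{Pike} = 336 − 3·31.4375 − 2·27.6875 = 186.3125.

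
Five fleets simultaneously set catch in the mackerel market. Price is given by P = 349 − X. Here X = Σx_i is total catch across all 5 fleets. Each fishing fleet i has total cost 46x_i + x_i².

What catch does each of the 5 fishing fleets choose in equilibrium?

A representative fishing fleet's profit is π_i = x_i(349 − X) − 46x_i − x_i², with X = x_i + Σ_{j≠i} x_j.
First-order condition: 303 − 4x_i − Σ_{j≠i} x_j = 0.
In a symmetric equilibrium every fishing fleet chooses the same x, so Σ_{j≠i} x_j = 4x. The condition becomes 303 − 8x = 0, giving x = 303/8 = 37.875.

37.875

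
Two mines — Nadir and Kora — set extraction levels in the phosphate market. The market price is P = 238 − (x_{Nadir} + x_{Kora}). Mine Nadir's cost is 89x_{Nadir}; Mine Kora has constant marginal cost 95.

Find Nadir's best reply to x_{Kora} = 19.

65

Mine Nadir's profit: π = x_{Nadir}(238 − (x_{Nadir} + x_{Kora})) − 89x_{Nadir}.
∂π/∂x_{Nadir} = 149 − 2x_{Nadir} − x_{Kora} = 0, so x_{Nadir} = 74.5 − 0.5x_{Kora}.
At x_{Kora} = 19: x_{Nadir} = 74.5 − 0.5·19 = 65.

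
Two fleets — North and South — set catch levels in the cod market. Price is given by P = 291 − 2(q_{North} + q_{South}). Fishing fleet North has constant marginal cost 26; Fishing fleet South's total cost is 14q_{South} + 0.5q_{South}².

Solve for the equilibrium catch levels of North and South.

Fishing fleet North's profit: π = q_{North}(291 − 2(q_{North} + q_{South})) − 26q_{North}.
∂π/∂q_{North} = 265 − 4q_{North} − 2q_{South} = 0, so q_{North} = 66.25 − 0.5q_{South}.
For South: ∂π/∂q_{South} = 277 − 5q_{South} − 2q_{North} = 0 ⇒ q_{South} = 55.4 − 0.4q_{North}.
Substituting the second reaction function into the first: q_{North} = 66.25 − 0.5(55.4 − 0.4q_{North}), which gives 0.8q_{North} = 38.55 ⇒ q_{North} = 48.1875.
Then q_{South} = 55.4 − 0.4·48.1875 = 36.125.

48.1875, 36.125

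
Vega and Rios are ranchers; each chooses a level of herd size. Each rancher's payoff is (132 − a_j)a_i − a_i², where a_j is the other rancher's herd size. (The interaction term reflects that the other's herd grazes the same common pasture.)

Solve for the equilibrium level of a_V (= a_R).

44

Vega's payoff is (132 − a_R)a_V − a_V².
∂π/∂a_V = 132 − a_R − 2a_V = 0, so a_V = 66 − 0.5a_R.
The game is symmetric, so in equilibrium a_R = a_V: the reaction function gives 1.5a_V = 66, hence a_V = 44.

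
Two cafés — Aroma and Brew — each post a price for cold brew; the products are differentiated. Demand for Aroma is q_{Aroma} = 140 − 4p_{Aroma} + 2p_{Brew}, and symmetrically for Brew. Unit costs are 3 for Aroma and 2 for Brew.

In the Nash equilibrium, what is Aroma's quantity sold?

Aroma's profit: π = (p_{Aroma} − 3)(140 − 4p_{Aroma} + 2p_{Brew}).
∂π/∂p_{Aroma} = 152 − 8p_{Aroma} + 2p_{Brew} = 0 ⇒ p_{Aroma} = 19 + 0.25p_{Brew}.
Similarly p_{Brew} = 18.5 + 0.25p_{Aroma}.
Plugging p_{Brew} into Aroma's best response: p_{Aroma} = 19 + 0.25(18.5 + 0.25p_{Aroma}) ⇒ 0.9375p_{Aroma} = 23.625, so p_{Aroma} = 25.2.
Then p_{Brew} = 18.5 + 0.25·25.2 = 24.8.
q_{Aroma} = 140 − 4·25.2 + 2·24.8 = 88.8.

88.8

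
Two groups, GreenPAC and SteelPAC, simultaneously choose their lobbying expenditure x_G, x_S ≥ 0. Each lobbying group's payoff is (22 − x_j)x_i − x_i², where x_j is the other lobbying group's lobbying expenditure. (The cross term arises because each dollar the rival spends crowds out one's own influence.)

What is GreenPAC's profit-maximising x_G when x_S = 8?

7

GreenPAC's payoff is (22 − x_S)x_G − x_G².
∂π/∂x_G = 22 − x_S − 2x_G = 0, so x_G = 11 − 0.5x_S.
At x_S = 8: x_G = 11 − 0.5·8 = 7.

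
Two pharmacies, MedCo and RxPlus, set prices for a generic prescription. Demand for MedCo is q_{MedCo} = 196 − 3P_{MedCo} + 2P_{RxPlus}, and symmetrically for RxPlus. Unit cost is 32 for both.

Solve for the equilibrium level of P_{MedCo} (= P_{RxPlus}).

73

MedCo's profit: π = (P_{MedCo} − 32)(196 − 3P_{MedCo} + 2P_{RxPlus}).
∂π/∂P_{MedCo} = 292 − 6P_{MedCo} + 2P_{RxPlus} = 0 ⇒ P_{MedCo} = 146/3 + (1/3)P_{RxPlus}.
Setting P_{MedCo} = P_{RxPlus} in the reaction function: P_{MedCo} = 146/3 + (1/3)P_{MedCo}, so P_{MedCo} = (146/3) / (2/3) = 73.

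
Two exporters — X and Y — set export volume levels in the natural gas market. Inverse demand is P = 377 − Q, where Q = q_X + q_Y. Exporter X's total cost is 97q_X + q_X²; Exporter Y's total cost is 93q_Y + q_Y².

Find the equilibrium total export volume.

112.8

Exporter X's profit: π = q_X(377 − (q_X + q_Y)) − 97q_X − q_X².
∂π/∂q_X = 280 − 4q_X − q_Y = 0, so q_X = 70 − 0.25q_Y.
By the same steps for Y: q_Y = 71 − 0.25q_X.
Solving the two reaction functions simultaneously: (1 − (−0.25)(−0.25))q_X = 70 − 0.25·71, so 0.9375q_X = 52.25 and q_X = 836/15.
Then q_Y = 71 − 0.25·(836/15) = 856/15.
Total export volume: 836/15 + 856/15 = 112.8.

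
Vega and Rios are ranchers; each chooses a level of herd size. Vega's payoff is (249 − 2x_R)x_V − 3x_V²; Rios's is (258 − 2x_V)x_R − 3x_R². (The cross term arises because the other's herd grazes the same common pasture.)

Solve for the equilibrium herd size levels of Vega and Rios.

30.5625, 32.8125

Expanding Vega's payoff: 249x_V − 2x_Rx_V − 3x_V².
∂π/∂x_V = 249 − 2x_R − 6x_V = 0, so x_V = 41.5 − (1/3)x_R.
Likewise for Rios: x_R = 43 − (1/3)x_V.
Plugging x_R into Vega's best response: x_V = 41.5 − (1/3)(43 − (1/3)x_V) ⇒ (8/9)x_V = 163/6, so x_V = 30.5625.
Then x_R = 43 − (1/3)·30.5625 = 32.8125.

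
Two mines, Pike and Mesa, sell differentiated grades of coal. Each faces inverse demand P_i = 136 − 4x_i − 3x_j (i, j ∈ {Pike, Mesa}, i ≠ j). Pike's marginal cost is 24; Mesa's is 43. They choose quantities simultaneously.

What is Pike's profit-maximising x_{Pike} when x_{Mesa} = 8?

Mine Pike's profit: π = x_{Pike}(136 − 4x_{Pike} − 3x_{Mesa}) − 24x_{Pike}.
∂π/∂x_{Pike} = 112 − 8x_{Pike} − 3x_{Mesa} = 0 ⇒ x_{Pike} = 14 − 0.375x_{Mesa}.
At x_{Mesa} = 8: x_{Pike} = 14 − 0.375·8 = 11.

11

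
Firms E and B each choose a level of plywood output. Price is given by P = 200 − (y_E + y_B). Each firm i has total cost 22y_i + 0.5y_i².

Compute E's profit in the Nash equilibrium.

Firm E's profit: π = y_E(200 − (y_E + y_B)) − 22y_E − 0.5y_E².
∂π/∂y_E = 178 − 3y_E − y_B = 0, so y_E = 178/3 − (1/3)y_B.
By symmetry y_B = y_E; substituting into the reaction function, (4/3)y_E = 178/3 and y_E = 44.5.
Price P = 200 − 89 = 111.
E's profit: (111 − 22)·44.5 − 0.5(44.5)² = 2970.375.

2970.375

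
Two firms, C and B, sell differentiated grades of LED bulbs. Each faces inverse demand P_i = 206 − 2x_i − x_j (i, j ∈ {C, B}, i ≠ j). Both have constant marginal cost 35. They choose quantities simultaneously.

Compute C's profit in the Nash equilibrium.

Firm C's profit: π = x_C(206 − 2x_C − x_B) − 35x_C.
∂π/∂x_C = 171 − 4x_C − x_B = 0 ⇒ x_C = 42.75 − 0.25x_B.
Setting x_C = x_B in the reaction function: x_C = 42.75 − 0.25x_C, so x_C = 42.75 / 1.25 = 34.2.
P_C = 206 − 2·34.2 − 34.2 = 103.4.
Profit = (103.4 − 35)·34.2 = 2339.28.

2339.28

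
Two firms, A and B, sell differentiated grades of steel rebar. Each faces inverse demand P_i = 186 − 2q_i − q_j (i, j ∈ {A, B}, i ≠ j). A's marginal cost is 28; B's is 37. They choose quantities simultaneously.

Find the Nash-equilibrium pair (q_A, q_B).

Firm A's profit: π = q_A(186 − 2q_A − q_B) − 28q_A.
∂π/∂q_A = 158 − 4q_A − q_B = 0 ⇒ q_A = 39.5 − 0.25q_B.
Similarly q_B = 37.25 − 0.25q_A.
Substituting the second reaction function into the first: q_A = 39.5 − 0.25(37.25 − 0.25q_A), which gives 0.9375q_A = 30.1875 ⇒ q_A = 32.2.
Then q_B = 37.25 − 0.25·32.2 = 29.2.

32.2, 29.2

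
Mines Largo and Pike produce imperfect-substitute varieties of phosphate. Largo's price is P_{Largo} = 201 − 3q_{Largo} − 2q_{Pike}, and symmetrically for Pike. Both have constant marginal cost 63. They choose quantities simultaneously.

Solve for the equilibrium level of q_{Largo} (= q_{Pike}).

Mine Largo's profit: π = q_{Largo}(201 − 3q_{Largo} − 2q_{Pike}) − 63q_{Largo}.
∂π/∂q_{Largo} = 138 − 6q_{Largo} − 2q_{Pike} = 0 ⇒ q_{Largo} = 23 − (1/3)q_{Pike}.
Setting q_{Largo} = q_{Pike} in the reaction function: q_{Largo} = 23 − (1/3)q_{Largo}, so q_{Largo} = 23 / (4/3) = 17.25.

17.25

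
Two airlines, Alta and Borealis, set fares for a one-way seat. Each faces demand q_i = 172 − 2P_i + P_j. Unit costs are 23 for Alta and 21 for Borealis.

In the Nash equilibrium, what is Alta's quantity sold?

98.8

Alta's profit: π = (P_{Alta} − 23)(172 − 2P_{Alta} + P_{Borealis}).
∂π/∂P_{Alta} = 218 − 4P_{Alta} + P_{Borealis} = 0 ⇒ P_{Alta} = 54.5 + 0.25P_{Borealis}.
Similarly P_{Borealis} = 53.5 + 0.25P_{Alta}.
Plugging P_{Borealis} into Alta's best response: P_{Alta} = 54.5 + 0.25(53.5 + 0.25P_{Alta}) ⇒ 0.9375P_{Alta} = 67.875, so P_{Alta} = 72.4.
Then P_{Borealis} = 53.5 + 0.25·72.4 = 71.6.
q_{Alta} = 172 − 2·72.4 + 71.6 = 98.8.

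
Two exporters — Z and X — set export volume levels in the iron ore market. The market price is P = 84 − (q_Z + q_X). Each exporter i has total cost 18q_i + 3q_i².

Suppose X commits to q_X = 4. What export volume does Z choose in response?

Exporter Z's profit: π = q_Z(84 − (q_Z + q_X)) − 18q_Z − 3q_Z².
∂π/∂q_Z = 66 − 8q_Z − q_X = 0, so q_Z = 8.25 − 0.125q_X.
At q_X = 4: q_Z = 8.25 − 0.125·4 = 7.75.

7.75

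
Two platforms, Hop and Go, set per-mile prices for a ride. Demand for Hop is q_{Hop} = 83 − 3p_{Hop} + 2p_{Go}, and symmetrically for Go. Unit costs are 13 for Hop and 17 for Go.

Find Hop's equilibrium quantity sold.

54.75

Hop's profit: π = (p_{Hop} − 13)(83 − 3p_{Hop} + 2p_{Go}).
∂π/∂p_{Hop} = 122 − 6p_{Hop} + 2p_{Go} = 0 ⇒ p_{Hop} = 61/3 + (1/3)p_{Go}.
Similarly p_{Go} = 67/3 + (1/3)p_{Hop}.
Solving the two reaction functions simultaneously: (1 − (1/3)(1/3))p_{Hop} = 61/3 + (1/3)·(67/3), so (8/9)p_{Hop} = 250/9 and p_{Hop} = 31.25.
Then p_{Go} = 67/3 + (1/3)·31.25 = 32.75.
q_{Hop} = 83 − 3·31.25 + 2·32.75 = 54.75.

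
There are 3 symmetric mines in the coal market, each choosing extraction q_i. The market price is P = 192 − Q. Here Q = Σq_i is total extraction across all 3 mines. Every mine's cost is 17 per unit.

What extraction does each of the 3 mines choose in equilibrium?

43.75

A representative mine's profit is π_i = q_i(192 − Q) − 17q_i, with Q = q_i + Σ_{j≠i} q_j.
First-order condition: 175 − 2q_i − Σ_{j≠i} q_j = 0.
Imposing symmetry (q_j = q for all j) turns Σ_{j≠i} q_j into 2q, so 175 = 4q and q = 43.75.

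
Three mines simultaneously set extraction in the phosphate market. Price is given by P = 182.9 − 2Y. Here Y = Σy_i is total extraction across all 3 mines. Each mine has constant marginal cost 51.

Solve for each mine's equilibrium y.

16.4875

A representative mine's profit is π_i = y_i(182.9 − 2Y) − 51y_i, with Y = y_i + Σ_{j≠i} y_j.
First-order condition: 131.9 − 4y_i − 2Σ_{j≠i} y_j = 0.
Imposing symmetry (y_j = y for all j) turns Σ_{j≠i} y_j into 2y, so 131.9 = 8y and y = 16.4875.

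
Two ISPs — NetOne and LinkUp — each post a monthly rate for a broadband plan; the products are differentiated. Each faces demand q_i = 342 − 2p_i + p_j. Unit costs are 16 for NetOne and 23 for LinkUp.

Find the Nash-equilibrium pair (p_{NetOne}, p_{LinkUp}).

125.6, 128.4

NetOne's profit: π = (p_{NetOne} − 16)(342 − 2p_{NetOne} + p_{LinkUp}).
∂π/∂p_{NetOne} = 374 − 4p_{NetOne} + p_{LinkUp} = 0 ⇒ p_{NetOne} = 93.5 + 0.25p_{LinkUp}.
Similarly p_{LinkUp} = 97 + 0.25p_{NetOne}.
Plugging p_{LinkUp} into NetOne's best response: p_{NetOne} = 93.5 + 0.25(97 + 0.25p_{NetOne}) ⇒ 0.9375p_{NetOne} = 117.75, so p_{NetOne} = 125.6.
Then p_{LinkUp} = 97 + 0.25·125.6 = 128.4.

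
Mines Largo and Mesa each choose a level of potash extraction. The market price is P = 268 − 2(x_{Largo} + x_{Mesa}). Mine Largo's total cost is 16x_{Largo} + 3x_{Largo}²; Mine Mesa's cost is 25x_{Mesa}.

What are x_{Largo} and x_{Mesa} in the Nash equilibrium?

14.5, 53.5

Mine Largo's profit: π = x_{Largo}(268 − 2(x_{Largo} + x_{Mesa})) − 16x_{Largo} − 3x_{Largo}².
∂π/∂x_{Largo} = 252 − 10x_{Largo} − 2x_{Mesa} = 0, so x_{Largo} = 25.2 − 0.2x_{Mesa}.
For Mesa: ∂π/∂x_{Mesa} = 243 − 4x_{Mesa} − 2x_{Largo} = 0 ⇒ x_{Mesa} = 60.75 − 0.5x_{Largo}.
Plugging x_{Mesa} into Largo's best response: x_{Largo} = 25.2 − 0.2(60.75 − 0.5x_{Largo}) ⇒ 0.9x_{Largo} = 13.05, so x_{Largo} = 14.5.
Then x_{Mesa} = 60.75 − 0.5·14.5 = 53.5.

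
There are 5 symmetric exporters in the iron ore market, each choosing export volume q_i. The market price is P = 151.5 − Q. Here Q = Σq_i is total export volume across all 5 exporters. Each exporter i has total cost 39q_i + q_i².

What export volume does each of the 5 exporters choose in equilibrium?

14.0625

A representative exporter's profit is π_i = q_i(151.5 − Q) − 39q_i − q_i², with Q = q_i + Σ_{j≠i} q_j.
First-order condition: 112.5 − 4q_i − Σ_{j≠i} q_j = 0.
With identical exporters, set every q_j = q: then 112.5 − 4q − 4q = 0, i.e. q = 112.5/8 = 14.0625.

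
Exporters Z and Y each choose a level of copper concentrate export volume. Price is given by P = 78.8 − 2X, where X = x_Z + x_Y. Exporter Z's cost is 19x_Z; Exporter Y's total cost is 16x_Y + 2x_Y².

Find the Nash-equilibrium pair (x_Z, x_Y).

12.6, 4.7

Exporter Z's profit: π = x_Z(78.8 − 2(x_Z + x_Y)) − 19x_Z.
∂π/∂x_Z = 59.8 − 4x_Z − 2x_Y = 0, so x_Z = 14.95 − 0.5x_Y.
For Y: ∂π/∂x_Y = 62.8 − 8x_Y − 2x_Z = 0 ⇒ x_Y = 7.85 − 0.25x_Z.
Solving the two reaction functions simultaneously: (1 − (−0.5)(−0.25))x_Z = 14.95 − 0.5·7.85, so 0.875x_Z = 11.025 and x_Z = 12.6.
Then x_Y = 7.85 − 0.25·12.6 = 4.7.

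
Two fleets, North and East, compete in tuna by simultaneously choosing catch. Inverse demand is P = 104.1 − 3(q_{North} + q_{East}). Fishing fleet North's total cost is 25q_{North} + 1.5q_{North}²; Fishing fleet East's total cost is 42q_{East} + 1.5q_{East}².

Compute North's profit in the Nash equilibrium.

Fishing fleet North's profit: π = q_{North}(104.1 − 3(q_{North} + q_{East})) − 25q_{North} − 1.5q_{North}².
∂π/∂q_{North} = 79.1 − 9q_{North} − 3q_{East} = 0, so q_{North} = 791/90 − (1/3)q_{East}.
By the same steps for East: q_{East} = 6.9 − (1/3)q_{North}.
Plugging q_{East} into North's best response: q_{North} = 791/90 − (1/3)(6.9 − (1/3)q_{North}) ⇒ (8/9)q_{North} = 292/45, so q_{North} = 7.3.
Then q_{East} = 6.9 − (1/3)·7.3 = 67/15.
Price P = 104.1 − 3·(353/30) = 68.8.
North's profit: (68.8 − 25)·7.3 − 1.5(7.3)² = 239.805.

239.805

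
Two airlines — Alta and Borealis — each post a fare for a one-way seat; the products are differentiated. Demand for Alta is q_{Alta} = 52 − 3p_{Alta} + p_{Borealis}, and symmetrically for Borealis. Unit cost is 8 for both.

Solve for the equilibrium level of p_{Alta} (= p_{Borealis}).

Alta's profit: π = (p_{Alta} − 8)(52 − 3p_{Alta} + p_{Borealis}).
∂π/∂p_{Alta} = 76 − 6p_{Alta} + p_{Borealis} = 0 ⇒ p_{Alta} = 38/3 + (1/6)p_{Borealis}.
The game is symmetric, so in equilibrium p_{Borealis} = p_{Alta}: the reaction function gives (5/6)p_{Alta} = 38/3, hence p_{Alta} = 15.2.

15.2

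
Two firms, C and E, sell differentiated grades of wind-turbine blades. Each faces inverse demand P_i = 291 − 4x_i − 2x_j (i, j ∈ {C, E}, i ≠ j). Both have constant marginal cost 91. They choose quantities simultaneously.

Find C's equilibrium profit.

1600

Firm C's profit: π = x_C(291 − 4x_C − 2x_E) − 91x_C.
∂π/∂x_C = 200 − 8x_C − 2x_E = 0 ⇒ x_C = 25 − 0.25x_E.
The game is symmetric, so in equilibrium x_E = x_C: the reaction function gives 1.25x_C = 25, hence x_C = 20.
P_C = 291 − 4·20 − 2·20 = 171.
Profit = (171 − 91)·20 = 1600.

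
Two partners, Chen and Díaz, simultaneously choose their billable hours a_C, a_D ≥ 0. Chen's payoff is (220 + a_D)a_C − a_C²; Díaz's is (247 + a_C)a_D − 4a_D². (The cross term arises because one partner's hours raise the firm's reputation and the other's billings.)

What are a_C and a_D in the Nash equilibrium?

Expanding Chen's payoff: 220a_C + a_Da_C − a_C².
∂π/∂a_C = 220 + a_D − 2a_C = 0, so a_C = 110 + 0.5a_D.
Likewise for Díaz: a_D = 30.875 + 0.125a_C.
Plugging a_D into Chen's best response: a_C = 110 + 0.5(30.875 + 0.125a_C) ⇒ 0.9375a_C = 125.4375, so a_C = 133.8.
Then a_D = 30.875 + 0.125·133.8 = 47.6.

133.8, 47.6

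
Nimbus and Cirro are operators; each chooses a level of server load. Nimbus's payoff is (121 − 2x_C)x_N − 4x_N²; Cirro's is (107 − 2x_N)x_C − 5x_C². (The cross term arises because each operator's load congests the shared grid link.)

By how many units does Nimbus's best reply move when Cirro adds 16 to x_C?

-4

Expanding Nimbus's payoff: 121x_N − 2x_Cx_N − 4x_N².
∂π/∂x_N = 121 − 2x_C − 8x_N = 0, so x_N = 15.125 − 0.25x_C.
The reaction-function slope is −0.25, so a 16-unit rise in x_C moves x_N by −0.25 × 16 = −4. Nimbus's best response falls — the actions are strategic substitutes.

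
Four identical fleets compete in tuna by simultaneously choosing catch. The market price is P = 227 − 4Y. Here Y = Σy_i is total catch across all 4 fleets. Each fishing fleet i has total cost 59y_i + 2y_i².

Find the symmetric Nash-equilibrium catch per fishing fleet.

7

A representative fishing fleet's profit is π_i = y_i(227 − 4Y) − 59y_i − 2y_i², with Y = y_i + Σ_{j≠i} y_j.
First-order condition: 168 − 12y_i − 4Σ_{j≠i} y_j = 0.
In a symmetric equilibrium every fishing fleet chooses the same y, so Σ_{j≠i} y_j = 3y. The condition becomes 168 − 24y = 0, giving y = 168/24 = 7.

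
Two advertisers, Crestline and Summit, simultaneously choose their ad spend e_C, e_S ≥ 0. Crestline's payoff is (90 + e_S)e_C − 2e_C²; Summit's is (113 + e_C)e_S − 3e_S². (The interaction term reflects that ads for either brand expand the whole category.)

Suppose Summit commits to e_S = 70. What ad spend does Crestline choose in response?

Expanding Crestline's payoff: 90e_C + e_Se_C − 2e_C².
∂π/∂e_C = 90 + e_S − 4e_C = 0, so e_C = 22.5 + 0.25e_S.
At e_S = 70: e_C = 22.5 + 0.25·70 = 40.

40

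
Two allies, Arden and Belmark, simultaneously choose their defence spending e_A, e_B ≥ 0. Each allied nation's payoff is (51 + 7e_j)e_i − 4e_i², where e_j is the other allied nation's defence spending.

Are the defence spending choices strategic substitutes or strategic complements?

Arden's payoff is (51 + 7e_B)e_A − 4e_A².
∂π/∂e_A = 51 + 7e_B − 8e_A = 0, so e_A = 6.375 + 0.875e_B.
The best-response slope de_A/de_B = 0.875 > 0: the reaction function is upward-sloping, so the choices are strategic complements.

strategic complements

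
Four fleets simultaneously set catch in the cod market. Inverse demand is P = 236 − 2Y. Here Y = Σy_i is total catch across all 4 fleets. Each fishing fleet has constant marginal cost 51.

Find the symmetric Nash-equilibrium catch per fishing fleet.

A representative fishing fleet's profit is π_i = y_i(236 − 2Y) − 51y_i, with Y = y_i + Σ_{j≠i} y_j.
First-order condition: 185 − 4y_i − 2Σ_{j≠i} y_j = 0.
In a symmetric equilibrium every fishing fleet chooses the same y, so Σ_{j≠i} y_j = 3y. The condition becomes 185 − 10y = 0, giving y = 185/10 = 18.5.

18.5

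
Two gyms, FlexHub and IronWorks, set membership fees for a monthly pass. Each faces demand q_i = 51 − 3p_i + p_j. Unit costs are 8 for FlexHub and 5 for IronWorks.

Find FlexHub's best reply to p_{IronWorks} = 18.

FlexHub's profit: π = (p_{FlexHub} − 8)(51 − 3p_{FlexHub} + p_{IronWorks}).
∂π/∂p_{FlexHub} = 75 − 6p_{FlexHub} + p_{IronWorks} = 0 ⇒ p_{FlexHub} = 12.5 + (1/6)p_{IronWorks}.
At p_{IronWorks} = 18: p_{FlexHub} = 12.5 + (1/6)·18 = 15.5.

15.5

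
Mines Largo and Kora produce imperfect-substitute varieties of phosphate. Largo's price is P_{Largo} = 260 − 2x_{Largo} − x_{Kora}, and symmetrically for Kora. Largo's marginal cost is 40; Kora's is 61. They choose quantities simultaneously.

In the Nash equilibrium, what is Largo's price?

Mine Largo's profit: π = x_{Largo}(260 − 2x_{Largo} − x_{Kora}) − 40x_{Largo}.
∂π/∂x_{Largo} = 220 − 4x_{Largo} − x_{Kora} = 0 ⇒ x_{Largo} = 55 − 0.25x_{Kora}.
Similarly x_{Kora} = 49.75 − 0.25x_{Largo}.
Substituting the second reaction function into the first: x_{Largo} = 55 − 0.25(49.75 − 0.25x_{Largo}), which gives 0.9375x_{Largo} = 42.5625 ⇒ x_{Largo} = 45.4.
Then x_{Kora} = 49.75 − 0.25·45.4 = 38.4.
P_{Largo} = 260 − 2·45.4 − 38.4 = 130.8.

130.8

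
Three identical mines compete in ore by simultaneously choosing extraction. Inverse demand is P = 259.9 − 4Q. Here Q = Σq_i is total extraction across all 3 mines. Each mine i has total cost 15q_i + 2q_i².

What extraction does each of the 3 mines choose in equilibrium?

A representative mine's profit is π_i = q_i(259.9 − 4Q) − 15q_i − 2q_i², with Q = q_i + Σ_{j≠i} q_j.
First-order condition: 244.9 − 12q_i − 4Σ_{j≠i} q_j = 0.
Imposing symmetry (q_j = q for all j) turns Σ_{j≠i} q_j into 2q, so 244.9 = 20q and q = 12.245.

12.245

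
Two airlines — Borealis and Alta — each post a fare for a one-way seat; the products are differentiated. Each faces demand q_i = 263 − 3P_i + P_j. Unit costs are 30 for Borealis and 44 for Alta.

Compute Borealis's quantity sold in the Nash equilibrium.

125.4

Borealis's profit: π = (P_{Borealis} − 30)(263 − 3P_{Borealis} + P_{Alta}).
∂π/∂P_{Borealis} = 353 − 6P_{Borealis} + P_{Alta} = 0 ⇒ P_{Borealis} = 353/6 + (1/6)P_{Alta}.
Similarly P_{Alta} = 395/6 + (1/6)P_{Borealis}.
Plugging P_{Alta} into Borealis's best response: P_{Borealis} = 353/6 + (1/6)(395/6 + (1/6)P_{Borealis}) ⇒ (35/36)P_{Borealis} = 2513/36, so P_{Borealis} = 71.8.
Then P_{Alta} = 395/6 + (1/6)·71.8 = 77.8.
q_{Borealis} = 263 − 3·71.8 + 77.8 = 125.4.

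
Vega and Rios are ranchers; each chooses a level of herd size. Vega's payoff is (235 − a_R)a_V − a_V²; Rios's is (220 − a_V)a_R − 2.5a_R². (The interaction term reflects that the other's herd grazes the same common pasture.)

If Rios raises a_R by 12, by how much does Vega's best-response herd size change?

Expanding Vega's payoff: 235a_V − a_Ra_V − a_V².
∂π/∂a_V = 235 − a_R − 2a_V = 0, so a_V = 117.5 − 0.5a_R.
The reaction-function slope is −0.5, so a 12-unit rise in a_R moves a_V by −0.5 × 12 = −6. Vega's best response falls — the actions are strategic substitutes.

-6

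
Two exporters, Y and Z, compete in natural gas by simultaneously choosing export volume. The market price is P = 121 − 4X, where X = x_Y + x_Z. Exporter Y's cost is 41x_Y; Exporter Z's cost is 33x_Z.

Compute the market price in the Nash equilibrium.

65

Exporter Y's profit: π = x_Y(121 − 4(x_Y + x_Z)) − 41x_Y.
∂π/∂x_Y = 80 − 8x_Y − 4x_Z = 0, so x_Y = 10 − 0.5x_Z.
By the same steps for Z: x_Z = 11 − 0.5x_Y.
Substituting the second reaction function into the first: x_Y = 10 − 0.5(11 − 0.5x_Y), which gives 0.75x_Y = 4.5 ⇒ x_Y = 6.
Then x_Z = 11 − 0.5·6 = 8.
Equilibrium price: P = 121 − 4·14 = 65.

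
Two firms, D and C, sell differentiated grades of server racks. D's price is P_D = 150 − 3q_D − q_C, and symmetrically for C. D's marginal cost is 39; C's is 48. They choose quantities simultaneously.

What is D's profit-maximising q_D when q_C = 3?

18

Firm D's profit: π = q_D(150 − 3q_D − q_C) − 39q_D.
∂π/∂q_D = 111 − 6q_D − q_C = 0 ⇒ q_D = 18.5 − (1/6)q_C.
At q_C = 3: q_D = 18.5 − (1/6)·3 = 18.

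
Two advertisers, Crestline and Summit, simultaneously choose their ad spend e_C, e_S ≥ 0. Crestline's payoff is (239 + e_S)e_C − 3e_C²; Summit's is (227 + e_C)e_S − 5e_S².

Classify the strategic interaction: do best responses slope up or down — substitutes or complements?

Expanding Crestline's payoff: 239e_C + e_Se_C − 3e_C².
∂π/∂e_C = 239 + e_S − 6e_C = 0, so e_C = 239/6 + (1/6)e_S.
The best-response slope de_C/de_S = 1/6 > 0: the reaction function is upward-sloping, so the choices are strategic complements.

strategic complements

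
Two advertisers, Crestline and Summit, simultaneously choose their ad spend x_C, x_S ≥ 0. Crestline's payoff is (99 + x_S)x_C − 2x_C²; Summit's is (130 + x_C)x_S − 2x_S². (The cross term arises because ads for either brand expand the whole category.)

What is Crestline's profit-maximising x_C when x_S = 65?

Expanding Crestline's payoff: 99x_C + x_Sx_C − 2x_C².
∂π/∂x_C = 99 + x_S − 4x_C = 0, so x_C = 24.75 + 0.25x_S.
At x_S = 65: x_C = 24.75 + 0.25·65 = 41.

41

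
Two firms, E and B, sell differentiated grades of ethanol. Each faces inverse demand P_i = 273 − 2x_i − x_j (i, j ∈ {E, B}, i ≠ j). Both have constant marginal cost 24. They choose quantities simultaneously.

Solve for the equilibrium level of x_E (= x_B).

49.8

Firm E's profit: π = x_E(273 − 2x_E − x_B) − 24x_E.
∂π/∂x_E = 249 − 4x_E − x_B = 0 ⇒ x_E = 62.25 − 0.25x_B.
Setting x_E = x_B in the reaction function: x_E = 62.25 − 0.25x_E, so x_E = 62.25 / 1.25 = 49.8.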